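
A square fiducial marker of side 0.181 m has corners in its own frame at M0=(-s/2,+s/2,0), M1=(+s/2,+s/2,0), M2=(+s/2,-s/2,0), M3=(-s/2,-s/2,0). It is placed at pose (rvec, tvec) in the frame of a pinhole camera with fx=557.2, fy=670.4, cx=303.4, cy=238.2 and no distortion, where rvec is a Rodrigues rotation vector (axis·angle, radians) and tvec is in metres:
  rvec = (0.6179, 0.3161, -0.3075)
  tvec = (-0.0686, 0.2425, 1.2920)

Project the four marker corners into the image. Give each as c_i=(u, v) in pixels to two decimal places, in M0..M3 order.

Intrinsics K: fx=557.2, fy=670.4, cx=303.4, cy=238.2
Marker side s = 0.181 m; corners in marker frame (Z=0):
  M0 = (-0.0905, +0.0905, 0)
  M1 = (+0.0905, +0.0905, 0)
  M2 = (+0.0905, -0.0905, 0)
  M3 = (-0.0905, -0.0905, 0)
rvec = (0.6179, 0.3161, -0.3075), |rvec| = θ = 0.75913 rad = 43.495°
Rodrigues: sinθ=0.68829, 1−cosθ=0.27456; R = I + sinθ·[k]× + (1−cosθ)·[k]×²:
    [+0.90734 +0.37186 +0.19608]
    [-0.18575 +0.77304 -0.60655]
    [-0.37713 +0.51393 +0.77049]
t = (-0.0686, 0.2425, 1.2920) m
M0: Pc = R·M0+t = (-0.11706, +0.32927, +1.37264); u = 557.2·(-0.11706)/1.37264 + 303.4 = 255.8811, v = 670.4·(+0.32927)/1.37264 + 238.2 = 399.0162
M1: Pc = R·M1+t = (+0.04717, +0.29565, +1.30438); u = 557.2·(+0.04717)/1.30438 + 303.4 = 323.5491, v = 670.4·(+0.29565)/1.30438 + 238.2 = 390.1525
M2: Pc = R·M2+t = (-0.02014, +0.15573, +1.21136); u = 557.2·(-0.02014)/1.21136 + 303.4 = 294.1364, v = 670.4·(+0.15573)/1.21136 + 238.2 = 324.3851
M3: Pc = R·M3+t = (-0.18437, +0.18935, +1.27962); u = 557.2·(-0.18437)/1.27962 + 303.4 = 223.1184, v = 670.4·(+0.18935)/1.27962 + 238.2 = 337.4014

c0=(255.88, 399.02) c1=(323.55, 390.15) c2=(294.14, 324.39) c3=(223.12, 337.40)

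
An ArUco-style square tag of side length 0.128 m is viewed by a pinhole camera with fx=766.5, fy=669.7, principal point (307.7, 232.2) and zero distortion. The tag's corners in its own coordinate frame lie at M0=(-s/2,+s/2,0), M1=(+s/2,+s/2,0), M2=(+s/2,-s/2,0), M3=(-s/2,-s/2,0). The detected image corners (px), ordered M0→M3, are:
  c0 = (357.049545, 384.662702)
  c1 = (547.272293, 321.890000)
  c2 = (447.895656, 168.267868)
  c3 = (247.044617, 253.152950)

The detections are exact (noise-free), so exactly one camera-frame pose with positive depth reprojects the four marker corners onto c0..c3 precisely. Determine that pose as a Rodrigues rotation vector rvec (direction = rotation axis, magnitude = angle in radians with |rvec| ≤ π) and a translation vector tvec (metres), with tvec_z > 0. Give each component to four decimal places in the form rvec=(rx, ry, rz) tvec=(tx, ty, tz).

rvec=(0.4789, 0.2522, -0.5099) tvec=(0.0524, 0.0369, 0.4458)

Intrinsics K: fx=766.5, fy=669.7, cx=307.7, cy=232.2
Marker side s = 0.128 m; corners in marker frame (Z=0):
  M0 = (-0.0640, +0.0640, 0)
  M1 = (+0.0640, +0.0640, 0)
  M2 = (+0.0640, -0.0640, 0)
  M3 = (-0.0640, -0.0640, 0)
Detected image corners:
  c0 = (357.049545, 384.662702) px
  c1 = (547.272293, 321.890000) px
  c2 = (447.895656, 168.267868) px
  c3 = (247.044617, 253.152950) px
Planar DLT: solve 8×8 A·h = b for H (H[2,2]=1):
  H  [+1214.92914 +1155.96529 +397.77205]
  H  [-791.11949 +1346.49111 +287.66196]
  H  [-0.77653 +0.84040 +1.00000]
B = K⁻¹H; ‖b₁‖=2.243339, ‖b₂‖=2.243339; λ = 2/(‖b₁‖+‖b₂‖) = 0.445764, sign → tz>0 ⇒ λ=+0.445764
r₁ = λ·B[:,0] = (+0.84551,-0.40656,-0.34615); r₂ = λ·B[:,1] = (+0.52187,+0.76636,+0.37462)
r₃ = r₁×r₂ = (+0.11297,-0.49739,+0.86014); SVD([r₁ r₂ r₃]) → R = UVᵀ:
  R  [+0.84551 +0.52187 +0.11297]
  R  [-0.40656 +0.76636 -0.49739]
  R  [-0.34615 +0.37462 +0.86014]
t = (+0.05238, +0.03692, +0.44576) m
tr R = 2.472007; θ = arccos((tr R − 1)/2) = 0.743649 rad = 42.608°
axis k = ((R−Rᵀ)₃₂, (R−Rᵀ)₁₃, (R−Rᵀ)₂₁) / (2 sinθ) = (+0.644048, +0.339094, -0.685724)
rvec = θ·k = (+0.478946, +0.252167, -0.509938)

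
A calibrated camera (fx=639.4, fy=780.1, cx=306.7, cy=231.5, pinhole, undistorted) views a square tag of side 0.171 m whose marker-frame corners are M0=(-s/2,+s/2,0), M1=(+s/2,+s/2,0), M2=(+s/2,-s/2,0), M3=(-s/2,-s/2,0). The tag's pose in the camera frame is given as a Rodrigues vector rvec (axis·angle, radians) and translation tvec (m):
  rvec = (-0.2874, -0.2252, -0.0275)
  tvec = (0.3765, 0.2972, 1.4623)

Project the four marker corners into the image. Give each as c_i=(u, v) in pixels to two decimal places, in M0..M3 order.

Intrinsics K: fx=639.4, fy=780.1, cx=306.7, cy=231.5
Marker side s = 0.171 m; corners in marker frame (Z=0):
  M0 = (-0.0855, +0.0855, 0)
  M1 = (+0.0855, +0.0855, 0)
  M2 = (+0.0855, -0.0855, 0)
  M3 = (-0.0855, -0.0855, 0)
rvec = (-0.2874, -0.2252, -0.0275), |rvec| = θ = 0.36616 rad = 20.979°
Rodrigues: sinθ=0.35803, 1−cosθ=0.06629; R = I + sinθ·[k]× + (1−cosθ)·[k]×²:
    [+0.97455 +0.05889 -0.21629]
    [+0.00511 +0.95879 +0.28408]
    [+0.22411 -0.27796 +0.93408]
t = (0.3765, 0.2972, 1.4623) m
M0: Pc = R·M0+t = (+0.29821, +0.37874, +1.41937); u = 639.4·(+0.29821)/1.41937 + 306.7 = 441.0383, v = 780.1·(+0.37874)/1.41937 + 231.5 = 439.6584
M1: Pc = R·M1+t = (+0.46486, +0.37961, +1.45770); u = 639.4·(+0.46486)/1.45770 + 306.7 = 510.6047, v = 780.1·(+0.37961)/1.45770 + 231.5 = 434.6537
M2: Pc = R·M2+t = (+0.45479, +0.21566, +1.50523); u = 639.4·(+0.45479)/1.50523 + 306.7 = 499.8882, v = 780.1·(+0.21566)/1.50523 + 231.5 = 343.2686
M3: Pc = R·M3+t = (+0.28814, +0.21479, +1.46690); u = 639.4·(+0.28814)/1.46690 + 306.7 = 432.2959, v = 780.1·(+0.21479)/1.46690 + 231.5 = 345.7236

c0=(441.04, 439.66) c1=(510.60, 434.65) c2=(499.89, 343.27) c3=(432.30, 345.72)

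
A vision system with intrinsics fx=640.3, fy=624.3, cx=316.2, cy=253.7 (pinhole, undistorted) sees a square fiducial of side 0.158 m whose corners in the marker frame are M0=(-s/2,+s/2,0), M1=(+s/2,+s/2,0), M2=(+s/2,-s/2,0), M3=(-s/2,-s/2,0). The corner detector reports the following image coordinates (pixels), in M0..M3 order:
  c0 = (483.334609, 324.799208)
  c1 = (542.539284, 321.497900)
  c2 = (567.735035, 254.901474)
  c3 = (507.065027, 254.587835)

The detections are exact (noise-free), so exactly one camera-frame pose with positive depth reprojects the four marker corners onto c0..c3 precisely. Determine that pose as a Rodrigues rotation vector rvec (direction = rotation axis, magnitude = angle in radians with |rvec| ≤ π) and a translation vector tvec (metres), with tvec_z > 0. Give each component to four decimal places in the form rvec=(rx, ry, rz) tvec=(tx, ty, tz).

rvec=(0.4247, -0.4431, 0.1023) tvec=(0.4185, 0.0738, 1.2791)

Intrinsics K: fx=640.3, fy=624.3, cx=316.2, cy=253.7
Marker side s = 0.158 m; corners in marker frame (Z=0):
  M0 = (-0.0790, +0.0790, 0)
  M1 = (+0.0790, +0.0790, 0)
  M2 = (+0.0790, -0.0790, 0)
  M3 = (-0.0790, -0.0790, 0)
Detected image corners:
  c0 = (483.334609, 324.799208) px
  c1 = (542.539284, 321.497900) px
  c2 = (567.735035, 254.901474) px
  c3 = (507.065027, 254.587835) px
Planar DLT: solve 8×8 A·h = b for H (H[2,2]=1):
  H  [+558.26878 -0.62534 +525.69160]
  H  [+88.77960 +517.53959 +289.72050]
  H  [+0.34089 +0.29387 +1.00000]
B = K⁻¹H; ‖b₁‖=0.781789, ‖b₂‖=0.781789; λ = 2/(‖b₁‖+‖b₂‖) = 1.279118, sign → tz>0 ⇒ λ=+1.279118
r₁ = λ·B[:,0] = (+0.89991,+0.00470,+0.43604); r₂ = λ·B[:,1] = (-0.18688,+0.90763,+0.37589)
r₃ = r₁×r₂ = (-0.39400,-0.41975,+0.81766); SVD([r₁ r₂ r₃]) → R = UVᵀ:
  R  [+0.89991 -0.18688 -0.39400]
  R  [+0.00470 +0.90763 -0.41975]
  R  [+0.43604 +0.37589 +0.81766]
t = (+0.41850, +0.07380, +1.27912) m
tr R = 2.625204; θ = arccos((tr R − 1)/2) = 0.622193 rad = 35.649°
axis k = ((R−Rᵀ)₃₂, (R−Rᵀ)₁₃, (R−Rᵀ)₂₁) / (2 sinθ) = (+0.682581, -0.712089, +0.164354)
rvec = θ·k = (+0.424698, -0.443057, +0.102260)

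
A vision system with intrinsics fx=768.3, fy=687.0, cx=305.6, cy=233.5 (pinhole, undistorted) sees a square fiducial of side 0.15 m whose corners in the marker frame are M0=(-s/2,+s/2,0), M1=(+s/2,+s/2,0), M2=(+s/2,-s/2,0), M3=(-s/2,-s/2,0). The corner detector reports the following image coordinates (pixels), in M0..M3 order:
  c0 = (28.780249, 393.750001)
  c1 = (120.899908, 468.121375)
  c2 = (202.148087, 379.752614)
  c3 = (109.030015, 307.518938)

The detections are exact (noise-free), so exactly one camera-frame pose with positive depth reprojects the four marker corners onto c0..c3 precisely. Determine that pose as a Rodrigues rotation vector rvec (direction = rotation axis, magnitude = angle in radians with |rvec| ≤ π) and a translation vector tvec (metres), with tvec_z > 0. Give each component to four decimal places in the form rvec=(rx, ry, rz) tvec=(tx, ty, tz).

rvec=(-0.0770, 0.1015, 0.6861) tvec=(-0.2284, 0.2054, 0.9203)

Intrinsics K: fx=768.3, fy=687.0, cx=305.6, cy=233.5
Marker side s = 0.15 m; corners in marker frame (Z=0):
  M0 = (-0.0750, +0.0750, 0)
  M1 = (+0.0750, +0.0750, 0)
  M2 = (+0.0750, -0.0750, 0)
  M3 = (-0.0750, -0.0750, 0)
Detected image corners:
  c0 = (28.780249, 393.750001) px
  c1 = (120.899908, 468.121375) px
  c2 = (202.148087, 379.752614) px
  c3 = (109.030015, 307.518938) px
Planar DLT: solve 8×8 A·h = b for H (H[2,2]=1):
  H  [+602.59638 -542.98112 +114.88939]
  H  [+438.66761 +566.17588 +386.79771]
  H  [-0.12909 -0.04068 +1.00000]
B = K⁻¹H; ‖b₁‖=1.086592, ‖b₂‖=1.086592; λ = 2/(‖b₁‖+‖b₂‖) = 0.920309, sign → tz>0 ⇒ λ=+0.920309
r₁ = λ·B[:,0] = (+0.76908,+0.62802,-0.11880); r₂ = λ·B[:,1] = (-0.63552,+0.77118,-0.03744)
r₃ = r₁×r₂ = (+0.06811,+0.10429,+0.99221); SVD([r₁ r₂ r₃]) → R = UVᵀ:
  R  [+0.76908 -0.63552 +0.06811]
  R  [+0.62802 +0.77118 +0.10429]
  R  [-0.11880 -0.03744 +0.99221]
t = (-0.22844, +0.20536, +0.92031) m
tr R = 2.532464; θ = arccos((tr R − 1)/2) = 0.697840 rad = 39.983°
axis k = ((R−Rᵀ)₃₂, (R−Rᵀ)₁₃, (R−Rᵀ)₂₁) / (2 sinθ) = (-0.110285, +0.145438, +0.983201)
rvec = θ·k = (-0.076961, +0.101493, +0.686117)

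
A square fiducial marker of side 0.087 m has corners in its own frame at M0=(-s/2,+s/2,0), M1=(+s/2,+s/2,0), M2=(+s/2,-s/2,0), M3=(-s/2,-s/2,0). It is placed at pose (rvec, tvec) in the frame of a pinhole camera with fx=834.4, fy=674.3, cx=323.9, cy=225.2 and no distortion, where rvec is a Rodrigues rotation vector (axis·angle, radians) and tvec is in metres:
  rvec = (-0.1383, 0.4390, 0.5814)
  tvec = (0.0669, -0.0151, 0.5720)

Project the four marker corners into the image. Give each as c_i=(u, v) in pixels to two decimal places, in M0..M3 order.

c0=(338.20, 224.29) c1=(437.23, 277.36) c2=(510.47, 189.35) c3=(406.77, 141.99)

Intrinsics K: fx=834.4, fy=674.3, cx=323.9, cy=225.2
Marker side s = 0.087 m; corners in marker frame (Z=0):
  M0 = (-0.0435, +0.0435, 0)
  M1 = (+0.0435, +0.0435, 0)
  M2 = (+0.0435, -0.0435, 0)
  M3 = (-0.0435, -0.0435, 0)
rvec = (-0.1383, 0.4390, 0.5814), |rvec| = θ = 0.74153 rad = 42.487°
Rodrigues: sinθ=0.67542, 1−cosθ=0.26257; R = I + sinθ·[k]× + (1−cosθ)·[k]×²:
    [+0.74657 -0.55855 +0.36146]
    [+0.50057 +0.82946 +0.24785]
    [-0.43825 -0.00409 +0.89884]
t = (0.0669, -0.0151, 0.5720) m
M0: Pc = R·M0+t = (+0.01013, -0.00079, +0.59089); u = 834.4·(+0.01013)/0.59089 + 323.9 = 338.2009, v = 674.3·(-0.00079)/0.59089 + 225.2 = 224.2945
M1: Pc = R·M1+t = (+0.07508, +0.04276, +0.55276); u = 834.4·(+0.07508)/0.55276 + 323.9 = 437.2326, v = 674.3·(+0.04276)/0.55276 + 225.2 = 277.3577
M2: Pc = R·M2+t = (+0.12367, -0.02941, +0.55311); u = 834.4·(+0.12367)/0.55311 + 323.9 = 510.4665, v = 674.3·(-0.02941)/0.55311 + 225.2 = 189.3506
M3: Pc = R·M3+t = (+0.05872, -0.07296, +0.59124); u = 834.4·(+0.05872)/0.59124 + 323.9 = 406.7716, v = 674.3·(-0.07296)/0.59124 + 225.2 = 141.9948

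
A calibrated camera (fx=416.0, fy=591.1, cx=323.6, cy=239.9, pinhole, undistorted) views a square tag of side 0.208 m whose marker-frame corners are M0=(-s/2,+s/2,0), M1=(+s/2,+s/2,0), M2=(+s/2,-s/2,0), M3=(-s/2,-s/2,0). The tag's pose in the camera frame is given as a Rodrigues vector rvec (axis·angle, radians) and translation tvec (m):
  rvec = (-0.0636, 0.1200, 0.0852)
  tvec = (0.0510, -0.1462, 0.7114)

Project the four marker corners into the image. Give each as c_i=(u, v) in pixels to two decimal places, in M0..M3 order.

Intrinsics K: fx=416.0, fy=591.1, cx=323.6, cy=239.9
Marker side s = 0.208 m; corners in marker frame (Z=0):
  M0 = (-0.1040, +0.1040, 0)
  M1 = (+0.1040, +0.1040, 0)
  M2 = (+0.1040, -0.1040, 0)
  M3 = (-0.1040, -0.1040, 0)
rvec = (-0.0636, 0.1200, 0.0852), |rvec| = θ = 0.16032 rad = 9.186°
Rodrigues: sinθ=0.15964, 1−cosθ=0.01282; R = I + sinθ·[k]× + (1−cosθ)·[k]×²:
    [+0.98919 -0.08864 +0.11678]
    [+0.08103 +0.99436 +0.06843]
    [-0.12219 -0.05823 +0.99080]
t = (0.0510, -0.1462, 0.7114) m
M0: Pc = R·M0+t = (-0.06110, -0.05121, +0.71805); u = 416.0·(-0.06110)/0.71805 + 323.6 = 288.2049, v = 591.1·(-0.05121)/0.71805 + 239.9 = 197.7411
M1: Pc = R·M1+t = (+0.14466, -0.03436, +0.69264); u = 416.0·(+0.14466)/0.69264 + 323.6 = 410.4816, v = 591.1·(-0.03436)/0.69264 + 239.9 = 210.5773
M2: Pc = R·M2+t = (+0.16310, -0.24119, +0.70475); u = 416.0·(+0.16310)/0.70475 + 323.6 = 419.8721, v = 591.1·(-0.24119)/0.70475 + 239.9 = 37.6072
M3: Pc = R·M3+t = (-0.04266, -0.25804, +0.73016); u = 416.0·(-0.04266)/0.73016 + 323.6 = 299.2967, v = 591.1·(-0.25804)/0.73016 + 239.9 = 31.0048

c0=(288.20, 197.74) c1=(410.48, 210.58) c2=(419.87, 37.61) c3=(299.30, 31.00)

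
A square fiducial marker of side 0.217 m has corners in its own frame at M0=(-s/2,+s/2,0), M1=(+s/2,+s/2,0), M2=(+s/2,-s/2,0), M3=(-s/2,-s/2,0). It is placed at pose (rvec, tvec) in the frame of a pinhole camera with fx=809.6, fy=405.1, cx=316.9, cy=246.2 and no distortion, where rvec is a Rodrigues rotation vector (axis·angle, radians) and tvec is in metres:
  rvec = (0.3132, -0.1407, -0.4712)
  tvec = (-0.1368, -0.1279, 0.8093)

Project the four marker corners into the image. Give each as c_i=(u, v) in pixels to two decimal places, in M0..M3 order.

c0=(136.68, 253.12) c1=(321.56, 204.87) c2=(226.63, 105.97) c3=(22.96, 156.99)

Intrinsics K: fx=809.6, fy=405.1, cx=316.9, cy=246.2
Marker side s = 0.217 m; corners in marker frame (Z=0):
  M0 = (-0.1085, +0.1085, 0)
  M1 = (+0.1085, +0.1085, 0)
  M2 = (+0.1085, -0.1085, 0)
  M3 = (-0.1085, -0.1085, 0)
rvec = (0.3132, -0.1407, -0.4712), |rvec| = θ = 0.58303 rad = 33.405°
Rodrigues: sinθ=0.55055, 1−cosθ=0.16520; R = I + sinθ·[k]× + (1−cosθ)·[k]×²:
    [+0.88247 +0.42354 -0.20459]
    [-0.46637 +0.84442 -0.26353]
    [+0.06114 +0.32798 +0.94271]
t = (-0.1368, -0.1279, 0.8093) m
M0: Pc = R·M0+t = (-0.18659, +0.01432, +0.83825); u = 809.6·(-0.18659)/0.83825 + 316.9 = 136.6834, v = 405.1·(+0.01432)/0.83825 + 246.2 = 253.1209
M1: Pc = R·M1+t = (+0.00490, -0.08688, +0.85152); u = 809.6·(+0.00490)/0.85152 + 316.9 = 321.5610, v = 405.1·(-0.08688)/0.85152 + 246.2 = 204.8671
M2: Pc = R·M2+t = (-0.08701, -0.27012, +0.78035); u = 809.6·(-0.08701)/0.78035 + 316.9 = 226.6330, v = 405.1·(-0.27012)/0.78035 + 246.2 = 105.9729
M3: Pc = R·M3+t = (-0.27850, -0.16892, +0.76708); u = 809.6·(-0.27850)/0.76708 + 316.9 = 22.9604, v = 405.1·(-0.16892)/0.76708 + 246.2 = 156.9932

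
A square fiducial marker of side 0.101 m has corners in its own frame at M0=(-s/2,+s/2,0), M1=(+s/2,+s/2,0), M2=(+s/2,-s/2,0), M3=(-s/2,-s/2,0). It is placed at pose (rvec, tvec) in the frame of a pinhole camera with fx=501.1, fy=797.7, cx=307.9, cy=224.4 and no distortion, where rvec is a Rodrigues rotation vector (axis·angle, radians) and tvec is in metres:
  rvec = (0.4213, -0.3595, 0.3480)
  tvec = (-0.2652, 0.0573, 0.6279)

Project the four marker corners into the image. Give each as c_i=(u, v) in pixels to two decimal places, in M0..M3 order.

Intrinsics K: fx=501.1, fy=797.7, cx=307.9, cy=224.4
Marker side s = 0.101 m; corners in marker frame (Z=0):
  M0 = (-0.0505, +0.0505, 0)
  M1 = (+0.0505, +0.0505, 0)
  M2 = (+0.0505, -0.0505, 0)
  M3 = (-0.0505, -0.0505, 0)
rvec = (0.4213, -0.3595, 0.3480), |rvec| = θ = 0.65409 rad = 37.477°
Rodrigues: sinθ=0.60844, 1−cosθ=0.20640; R = I + sinθ·[k]× + (1−cosθ)·[k]×²:
    [+0.87923 -0.39678 -0.26368]
    [+0.25064 +0.85595 -0.45225]
    [+0.40514 +0.33154 +0.85202]
t = (-0.2652, 0.0573, 0.6279) m
M0: Pc = R·M0+t = (-0.32964, +0.08787, +0.62418); u = 501.1·(-0.32964)/0.62418 + 307.9 = 43.2634, v = 797.7·(+0.08787)/0.62418 + 224.4 = 336.6943
M1: Pc = R·M1+t = (-0.24084, +0.11318, +0.66510); u = 501.1·(-0.24084)/0.66510 + 307.9 = 126.4496, v = 797.7·(+0.11318)/0.66510 + 224.4 = 360.1476
M2: Pc = R·M2+t = (-0.20076, +0.02673, +0.63162); u = 501.1·(-0.20076)/0.63162 + 307.9 = 148.6235, v = 797.7·(+0.02673)/0.63162 + 224.4 = 258.1613
M3: Pc = R·M3+t = (-0.28956, +0.00142, +0.59070); u = 501.1·(-0.28956)/0.59070 + 307.9 = 62.2577, v = 797.7·(+0.00142)/0.59070 + 224.4 = 226.3137

c0=(43.26, 336.69) c1=(126.45, 360.15) c2=(148.62, 258.16) c3=(62.26, 226.31)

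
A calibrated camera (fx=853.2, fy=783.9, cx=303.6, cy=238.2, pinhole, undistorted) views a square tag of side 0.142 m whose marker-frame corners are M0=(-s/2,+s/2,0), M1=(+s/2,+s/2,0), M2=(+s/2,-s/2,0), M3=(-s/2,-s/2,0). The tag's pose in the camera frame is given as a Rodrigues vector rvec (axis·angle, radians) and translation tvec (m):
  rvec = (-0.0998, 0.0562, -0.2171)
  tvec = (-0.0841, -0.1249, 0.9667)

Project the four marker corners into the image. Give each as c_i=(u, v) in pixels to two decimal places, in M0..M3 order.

c0=(181.03, 205.25) c1=(303.77, 179.68) c2=(277.29, 69.19) c3=(156.60, 95.09)

Intrinsics K: fx=853.2, fy=783.9, cx=303.6, cy=238.2
Marker side s = 0.142 m; corners in marker frame (Z=0):
  M0 = (-0.0710, +0.0710, 0)
  M1 = (+0.0710, +0.0710, 0)
  M2 = (+0.0710, -0.0710, 0)
  M3 = (-0.0710, -0.0710, 0)
rvec = (-0.0998, 0.0562, -0.2171), |rvec| = θ = 0.24546 rad = 14.064°
Rodrigues: sinθ=0.24300, 1−cosθ=0.02997; R = I + sinθ·[k]× + (1−cosθ)·[k]×²:
    [+0.97498 +0.21214 +0.06642]
    [-0.21772 +0.97160 +0.09273]
    [-0.04486 -0.10487 +0.99347]
t = (-0.0841, -0.1249, 0.9667) m
M0: Pc = R·M0+t = (-0.13826, -0.04046, +0.96244); u = 853.2·(-0.13826)/0.96244 + 303.6 = 181.0311, v = 783.9·(-0.04046)/0.96244 + 238.2 = 205.2466
M1: Pc = R·M1+t = (+0.00019, -0.07137, +0.95607); u = 853.2·(+0.00019)/0.95607 + 303.6 = 303.7654, v = 783.9·(-0.07137)/0.95607 + 238.2 = 179.6786
M2: Pc = R·M2+t = (-0.02994, -0.20934, +0.97096); u = 853.2·(-0.02994)/0.97096 + 303.6 = 277.2929, v = 783.9·(-0.20934)/0.97096 + 238.2 = 69.1895
M3: Pc = R·M3+t = (-0.16839, -0.17843, +0.97733); u = 853.2·(-0.16839)/0.97733 + 303.6 = 156.6013, v = 783.9·(-0.17843)/0.97733 + 238.2 = 95.0880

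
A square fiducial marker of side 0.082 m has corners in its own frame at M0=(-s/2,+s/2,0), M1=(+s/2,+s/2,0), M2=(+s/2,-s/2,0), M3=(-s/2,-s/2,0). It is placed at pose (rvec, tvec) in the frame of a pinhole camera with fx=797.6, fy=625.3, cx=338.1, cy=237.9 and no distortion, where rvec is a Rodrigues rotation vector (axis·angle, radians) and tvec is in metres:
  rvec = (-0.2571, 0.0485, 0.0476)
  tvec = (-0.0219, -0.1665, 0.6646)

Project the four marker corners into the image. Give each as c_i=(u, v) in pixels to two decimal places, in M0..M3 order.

c0=(259.14, 115.43) c1=(358.68, 117.81) c2=(363.22, 47.89) c3=(266.70, 46.04)

Intrinsics K: fx=797.6, fy=625.3, cx=338.1, cy=237.9
Marker side s = 0.082 m; corners in marker frame (Z=0):
  M0 = (-0.0410, +0.0410, 0)
  M1 = (+0.0410, +0.0410, 0)
  M2 = (+0.0410, -0.0410, 0)
  M3 = (-0.0410, -0.0410, 0)
rvec = (-0.2571, 0.0485, 0.0476), |rvec| = θ = 0.26593 rad = 15.237°
Rodrigues: sinθ=0.26281, 1−cosθ=0.03515; R = I + sinθ·[k]× + (1−cosθ)·[k]×²:
    [+0.99770 -0.05324 +0.04185]
    [+0.04084 +0.96602 +0.25523]
    [-0.05401 -0.25293 +0.96597]
t = (-0.0219, -0.1665, 0.6646) m
M0: Pc = R·M0+t = (-0.06499, -0.12857, +0.65644); u = 797.6·(-0.06499)/0.65644 + 338.1 = 259.1368, v = 625.3·(-0.12857)/0.65644 + 237.9 = 115.4319
M1: Pc = R·M1+t = (+0.01682, -0.12522, +0.65202); u = 797.6·(+0.01682)/0.65202 + 338.1 = 358.6794, v = 625.3·(-0.12522)/0.65202 + 237.9 = 117.8119
M2: Pc = R·M2+t = (+0.02119, -0.20443, +0.67276); u = 797.6·(+0.02119)/0.67276 + 338.1 = 363.2207, v = 625.3·(-0.20443)/0.67276 + 237.9 = 47.8883
M3: Pc = R·M3+t = (-0.06062, -0.20778, +0.67718); u = 797.6·(-0.06062)/0.67718 + 338.1 = 266.6971, v = 625.3·(-0.20778)/0.67718 + 237.9 = 46.0386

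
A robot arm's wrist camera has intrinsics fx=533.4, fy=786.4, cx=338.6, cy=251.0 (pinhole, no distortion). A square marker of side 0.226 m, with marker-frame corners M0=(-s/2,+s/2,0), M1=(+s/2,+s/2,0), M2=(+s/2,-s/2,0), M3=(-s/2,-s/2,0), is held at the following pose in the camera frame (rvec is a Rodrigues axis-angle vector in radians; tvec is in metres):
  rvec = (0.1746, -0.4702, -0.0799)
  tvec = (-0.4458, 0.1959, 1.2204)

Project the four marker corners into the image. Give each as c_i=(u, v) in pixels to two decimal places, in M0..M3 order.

Intrinsics K: fx=533.4, fy=786.4, cx=338.6, cy=251.0
Marker side s = 0.226 m; corners in marker frame (Z=0):
  M0 = (-0.1130, +0.1130, 0)
  M1 = (+0.1130, +0.1130, 0)
  M2 = (+0.1130, -0.1130, 0)
  M3 = (-0.1130, -0.1130, 0)
rvec = (0.1746, -0.4702, -0.0799), |rvec| = θ = 0.50789 rad = 29.100°
Rodrigues: sinθ=0.48634, 1−cosθ=0.12623; R = I + sinθ·[k]× + (1−cosθ)·[k]×²:
    [+0.88869 +0.03634 -0.45707]
    [-0.11668 +0.98196 -0.14881]
    [+0.44342 +0.18557 +0.87689]
t = (-0.4458, 0.1959, 1.2204) m
M0: Pc = R·M0+t = (-0.54212, +0.32005, +1.19126); u = 533.4·(-0.54212)/1.19126 + 338.6 = 95.8623, v = 786.4·(+0.32005)/1.19126 + 251.0 = 462.2752
M1: Pc = R·M1+t = (-0.34127, +0.29368, +1.29148); u = 533.4·(-0.34127)/1.29148 + 338.6 = 197.6491, v = 786.4·(+0.29368)/1.29148 + 251.0 = 429.8240
M2: Pc = R·M2+t = (-0.34948, +0.07175, +1.24954); u = 533.4·(-0.34948)/1.24954 + 338.6 = 189.4128, v = 786.4·(+0.07175)/1.24954 + 251.0 = 296.1584
M3: Pc = R·M3+t = (-0.55033, +0.09812, +1.14932); u = 533.4·(-0.55033)/1.14932 + 338.6 = 83.1936, v = 786.4·(+0.09812)/1.14932 + 251.0 = 318.1391

c0=(95.86, 462.28) c1=(197.65, 429.82) c2=(189.41, 296.16) c3=(83.19, 318.14)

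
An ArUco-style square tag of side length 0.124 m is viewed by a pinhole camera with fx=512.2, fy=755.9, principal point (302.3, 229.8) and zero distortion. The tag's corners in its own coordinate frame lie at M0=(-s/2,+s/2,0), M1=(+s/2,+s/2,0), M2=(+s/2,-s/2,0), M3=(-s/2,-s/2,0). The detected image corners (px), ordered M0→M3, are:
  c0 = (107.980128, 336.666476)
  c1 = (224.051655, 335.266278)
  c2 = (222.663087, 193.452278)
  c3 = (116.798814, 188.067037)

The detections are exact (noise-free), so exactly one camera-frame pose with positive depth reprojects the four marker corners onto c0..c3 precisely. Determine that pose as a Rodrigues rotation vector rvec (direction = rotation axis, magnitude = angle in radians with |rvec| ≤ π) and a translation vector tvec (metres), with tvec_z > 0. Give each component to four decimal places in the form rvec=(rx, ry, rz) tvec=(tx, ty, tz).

Intrinsics K: fx=512.2, fy=755.9, cx=302.3, cy=229.8
Marker side s = 0.124 m; corners in marker frame (Z=0):
  M0 = (-0.0620, +0.0620, 0)
  M1 = (+0.0620, +0.0620, 0)
  M2 = (+0.0620, -0.0620, 0)
  M3 = (-0.0620, -0.0620, 0)
Detected image corners:
  c0 = (107.980128, 336.666476) px
  c1 = (224.051655, 335.266278) px
  c2 = (222.663087, 193.452278) px
  c3 = (116.798814, 188.067037) px
Planar DLT: solve 8×8 A·h = b for H (H[2,2]=1):
  H  [+957.98472 -151.32817 +169.28813]
  H  [+119.18768 +978.41253 +260.10604]
  H  [+0.38685 -0.72885 +1.00000]
B = K⁻¹H; ‖b₁‖=1.687444, ‖b₂‖=1.687444; λ = 2/(‖b₁‖+‖b₂‖) = 0.592612, sign → tz>0 ⇒ λ=+0.592612
r₁ = λ·B[:,0] = (+0.97308,+0.02375,+0.22925); r₂ = λ·B[:,1] = (+0.07984,+0.89837,-0.43193)
r₃ = r₁×r₂ = (-0.21621,+0.43860,+0.87229); SVD([r₁ r₂ r₃]) → R = UVᵀ:
  R  [+0.97308 +0.07984 -0.21621]
  R  [+0.02375 +0.89837 +0.43860]
  R  [+0.22925 -0.43193 +0.87229]
t = (-0.15389, +0.02376, +0.59261) m
tr R = 2.743730; θ = arccos((tr R − 1)/2) = 0.511799 rad = 29.324°
axis k = ((R−Rᵀ)₃₂, (R−Rᵀ)₁₃, (R−Rᵀ)₂₁) / (2 sinθ) = (-0.888756, -0.454790, -0.057266)
rvec = θ·k = (-0.454864, -0.232761, -0.029309)

rvec=(-0.4549, -0.2328, -0.0293) tvec=(-0.1539, 0.0238, 0.5926)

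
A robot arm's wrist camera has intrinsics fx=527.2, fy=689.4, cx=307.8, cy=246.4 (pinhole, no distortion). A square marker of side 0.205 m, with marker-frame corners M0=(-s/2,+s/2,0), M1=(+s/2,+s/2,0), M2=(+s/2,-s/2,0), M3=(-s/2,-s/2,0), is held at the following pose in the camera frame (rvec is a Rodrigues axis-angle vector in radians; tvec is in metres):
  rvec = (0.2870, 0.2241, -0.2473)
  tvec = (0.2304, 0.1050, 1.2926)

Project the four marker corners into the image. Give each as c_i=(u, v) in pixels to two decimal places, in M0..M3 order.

Intrinsics K: fx=527.2, fy=689.4, cx=307.8, cy=246.4
Marker side s = 0.205 m; corners in marker frame (Z=0):
  M0 = (-0.1025, +0.1025, 0)
  M1 = (+0.1025, +0.1025, 0)
  M2 = (+0.1025, -0.1025, 0)
  M3 = (-0.1025, -0.1025, 0)
rvec = (0.2870, 0.2241, -0.2473), |rvec| = θ = 0.44017 rad = 25.220°
Rodrigues: sinθ=0.42609, 1−cosθ=0.09532; R = I + sinθ·[k]× + (1−cosθ)·[k]×²:
    [+0.94520 +0.27103 +0.18202]
    [-0.20775 +0.92939 -0.30509]
    [-0.25185 +0.25056 +0.93477]
t = (0.2304, 0.1050, 1.2926) m
M0: Pc = R·M0+t = (+0.16130, +0.22156, +1.34410); u = 527.2·(+0.16130)/1.34410 + 307.8 = 371.0663, v = 689.4·(+0.22156)/1.34410 + 246.4 = 360.0384
M1: Pc = R·M1+t = (+0.35506, +0.17897, +1.29247); u = 527.2·(+0.35506)/1.29247 + 307.8 = 452.6315, v = 689.4·(+0.17897)/1.29247 + 246.4 = 341.8613
M2: Pc = R·M2+t = (+0.29950, -0.01156, +1.24110); u = 527.2·(+0.29950)/1.24110 + 307.8 = 435.0237, v = 689.4·(-0.01156)/1.24110 + 246.4 = 239.9806
M3: Pc = R·M3+t = (+0.10574, +0.03103, +1.29273); u = 527.2·(+0.10574)/1.29273 + 307.8 = 350.9209, v = 689.4·(+0.03103)/1.29273 + 246.4 = 262.9490

c0=(371.07, 360.04) c1=(452.63, 341.86) c2=(435.02, 239.98) c3=(350.92, 262.95)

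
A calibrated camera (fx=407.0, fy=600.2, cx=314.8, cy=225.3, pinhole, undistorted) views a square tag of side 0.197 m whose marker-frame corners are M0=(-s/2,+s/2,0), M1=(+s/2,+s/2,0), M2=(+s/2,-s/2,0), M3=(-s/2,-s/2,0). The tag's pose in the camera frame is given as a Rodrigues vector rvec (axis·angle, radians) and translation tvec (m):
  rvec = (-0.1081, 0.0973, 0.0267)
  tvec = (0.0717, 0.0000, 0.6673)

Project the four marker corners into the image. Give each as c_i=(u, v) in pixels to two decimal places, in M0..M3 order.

c0=(296.82, 311.56) c1=(419.56, 318.04) c2=(420.09, 139.25) c3=(301.09, 138.00)

Intrinsics K: fx=407.0, fy=600.2, cx=314.8, cy=225.3
Marker side s = 0.197 m; corners in marker frame (Z=0):
  M0 = (-0.0985, +0.0985, 0)
  M1 = (+0.0985, +0.0985, 0)
  M2 = (+0.0985, -0.0985, 0)
  M3 = (-0.0985, -0.0985, 0)
rvec = (-0.1081, 0.0973, 0.0267), |rvec| = θ = 0.14787 rad = 8.472°
Rodrigues: sinθ=0.14733, 1−cosθ=0.01091; R = I + sinθ·[k]× + (1−cosθ)·[k]×²:
    [+0.99492 -0.03185 +0.09551]
    [+0.02135 +0.99381 +0.10900]
    [-0.09839 -0.10641 +0.98944]
t = (0.0717, 0.0000, 0.6673) m
M0: Pc = R·M0+t = (-0.02944, +0.09579, +0.66651); u = 407.0·(-0.02944)/0.66651 + 314.8 = 296.8245, v = 600.2·(+0.09579)/0.66651 + 225.3 = 311.5575
M1: Pc = R·M1+t = (+0.16656, +0.09999, +0.64713); u = 407.0·(+0.16656)/0.64713 + 314.8 = 419.5564, v = 600.2·(+0.09999)/0.64713 + 225.3 = 318.0426
M2: Pc = R·M2+t = (+0.17284, -0.09579, +0.66809); u = 407.0·(+0.17284)/0.66809 + 314.8 = 420.0921, v = 600.2·(-0.09579)/0.66809 + 225.3 = 139.2466
M3: Pc = R·M3+t = (-0.02316, -0.09999, +0.68747); u = 407.0·(-0.02316)/0.68747 + 314.8 = 301.0875, v = 600.2·(-0.09999)/0.68747 + 225.3 = 138.0001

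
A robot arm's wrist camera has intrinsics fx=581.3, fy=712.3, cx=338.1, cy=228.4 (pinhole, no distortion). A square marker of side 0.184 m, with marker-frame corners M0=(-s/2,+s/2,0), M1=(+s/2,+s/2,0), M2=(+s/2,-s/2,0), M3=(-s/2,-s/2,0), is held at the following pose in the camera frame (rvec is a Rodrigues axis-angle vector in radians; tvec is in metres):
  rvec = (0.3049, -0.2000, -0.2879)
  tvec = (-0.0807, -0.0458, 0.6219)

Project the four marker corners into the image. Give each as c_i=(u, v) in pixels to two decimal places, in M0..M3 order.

c0=(206.52, 302.73) c1=(363.03, 239.06) c2=(321.75, 42.51) c3=(147.23, 103.35)

Intrinsics K: fx=581.3, fy=712.3, cx=338.1, cy=228.4
Marker side s = 0.184 m; corners in marker frame (Z=0):
  M0 = (-0.0920, +0.0920, 0)
  M1 = (+0.0920, +0.0920, 0)
  M2 = (+0.0920, -0.0920, 0)
  M3 = (-0.0920, -0.0920, 0)
rvec = (0.3049, -0.2000, -0.2879), |rvec| = θ = 0.46460 rad = 26.619°
Rodrigues: sinθ=0.44806, 1−cosθ=0.10600; R = I + sinθ·[k]× + (1−cosθ)·[k]×²:
    [+0.93965 +0.24771 -0.23599]
    [-0.30760 +0.91365 -0.26577]
    [+0.14978 +0.32232 +0.93471]
t = (-0.0807, -0.0458, 0.6219) m
M0: Pc = R·M0+t = (-0.14436, +0.06655, +0.63777); u = 581.3·(-0.14436)/0.63777 + 338.1 = 206.5239, v = 712.3·(+0.06655)/0.63777 + 228.4 = 302.7315
M1: Pc = R·M1+t = (+0.02854, +0.00996, +0.66533); u = 581.3·(+0.02854)/0.66533 + 338.1 = 363.0330, v = 712.3·(+0.00996)/0.66533 + 228.4 = 239.0590
M2: Pc = R·M2+t = (-0.01704, -0.15815, +0.60603); u = 581.3·(-0.01704)/0.60603 + 338.1 = 321.7543, v = 712.3·(-0.15815)/0.60603 + 228.4 = 42.5110
M3: Pc = R·M3+t = (-0.18994, -0.10156, +0.57847); u = 581.3·(-0.18994)/0.57847 + 338.1 = 147.2324, v = 712.3·(-0.10156)/0.57847 + 228.4 = 103.3479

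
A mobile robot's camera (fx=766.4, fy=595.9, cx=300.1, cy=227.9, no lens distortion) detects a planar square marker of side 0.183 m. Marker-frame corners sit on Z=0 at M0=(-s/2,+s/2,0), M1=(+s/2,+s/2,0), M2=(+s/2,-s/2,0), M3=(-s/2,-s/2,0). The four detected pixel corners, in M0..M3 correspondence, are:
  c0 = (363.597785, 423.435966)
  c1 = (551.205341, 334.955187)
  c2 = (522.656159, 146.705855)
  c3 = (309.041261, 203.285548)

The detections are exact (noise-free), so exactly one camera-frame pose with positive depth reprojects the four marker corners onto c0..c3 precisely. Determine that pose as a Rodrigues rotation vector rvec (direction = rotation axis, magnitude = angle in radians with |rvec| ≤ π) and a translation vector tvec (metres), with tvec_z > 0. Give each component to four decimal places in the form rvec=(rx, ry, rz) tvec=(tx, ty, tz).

Intrinsics K: fx=766.4, fy=595.9, cx=300.1, cy=227.9
Marker side s = 0.183 m; corners in marker frame (Z=0):
  M0 = (-0.0915, +0.0915, 0)
  M1 = (+0.0915, +0.0915, 0)
  M2 = (+0.0915, -0.0915, 0)
  M3 = (-0.0915, -0.0915, 0)
Detected image corners:
  c0 = (363.597785, 423.435966) px
  c1 = (551.205341, 334.955187) px
  c2 = (522.656159, 146.705855) px
  c3 = (309.041261, 203.285548) px
Planar DLT: solve 8×8 A·h = b for H (H[2,2]=1):
  H  [+1542.55094 +436.57127 +447.01578]
  H  [-115.00102 +1244.84273 +278.30516]
  H  [+1.02957 +0.49516 +1.00000]
B = K⁻¹H; ‖b₁‖=1.998750, ‖b₂‖=1.998750; λ = 2/(‖b₁‖+‖b₂‖) = 0.500313, sign → tz>0 ⇒ λ=+0.500313
r₁ = λ·B[:,0] = (+0.80529,-0.29355,+0.51510); r₂ = λ·B[:,1] = (+0.18799,+0.95041,+0.24774)
r₃ = r₁×r₂ = (-0.56229,-0.10266,+0.82054); SVD([r₁ r₂ r₃]) → R = UVᵀ:
  R  [+0.80529 +0.18799 -0.56229]
  R  [-0.29355 +0.95041 -0.10266]
  R  [+0.51510 +0.24774 +0.82054]
t = (+0.09591, +0.04232, +0.50031) m
tr R = 2.576249; θ = arccos((tr R − 1)/2) = 0.663040 rad = 37.989°
axis k = ((R−Rᵀ)₃₂, (R−Rᵀ)₁₃, (R−Rᵀ)₂₁) / (2 sinθ) = (+0.284640, -0.875194, -0.391172)
rvec = θ·k = (+0.188728, -0.580289, -0.259363)

rvec=(0.1887, -0.5803, -0.2594) tvec=(0.0959, 0.0423, 0.5003)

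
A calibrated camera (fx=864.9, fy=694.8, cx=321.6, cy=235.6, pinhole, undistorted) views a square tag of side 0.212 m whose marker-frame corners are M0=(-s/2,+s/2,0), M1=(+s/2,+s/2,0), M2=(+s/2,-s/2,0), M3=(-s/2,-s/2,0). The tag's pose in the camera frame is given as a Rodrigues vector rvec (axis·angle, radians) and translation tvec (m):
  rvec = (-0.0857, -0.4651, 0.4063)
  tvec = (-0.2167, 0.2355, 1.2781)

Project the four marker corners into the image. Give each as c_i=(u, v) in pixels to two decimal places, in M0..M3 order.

Intrinsics K: fx=864.9, fy=694.8, cx=321.6, cy=235.6
Marker side s = 0.212 m; corners in marker frame (Z=0):
  M0 = (-0.1060, +0.1060, 0)
  M1 = (+0.1060, +0.1060, 0)
  M2 = (+0.1060, -0.1060, 0)
  M3 = (-0.1060, -0.1060, 0)
rvec = (-0.0857, -0.4651, 0.4063), |rvec| = θ = 0.62349 rad = 35.723°
Rodrigues: sinθ=0.58387, 1−cosθ=0.18816; R = I + sinθ·[k]× + (1−cosθ)·[k]×²:
    [+0.81540 -0.36119 -0.45240]
    [+0.39977 +0.91654 -0.01121]
    [+0.41869 -0.17172 +0.89174]
t = (-0.2167, 0.2355, 1.2781) m
M0: Pc = R·M0+t = (-0.34142, +0.29028, +1.21552); u = 864.9·(-0.34142)/1.21552 + 321.6 = 78.6639, v = 694.8·(+0.29028)/1.21552 + 235.6 = 401.5253
M1: Pc = R·M1+t = (-0.16855, +0.37503, +1.30428); u = 864.9·(-0.16855)/1.30428 + 321.6 = 209.8278, v = 694.8·(+0.37503)/1.30428 + 235.6 = 435.3814
M2: Pc = R·M2+t = (-0.09198, +0.18072, +1.34068); u = 864.9·(-0.09198)/1.34068 + 321.6 = 262.2610, v = 694.8·(+0.18072)/1.34068 + 235.6 = 329.2581
M3: Pc = R·M3+t = (-0.26485, +0.09597, +1.25192); u = 864.9·(-0.26485)/1.25192 + 321.6 = 138.6288, v = 694.8·(+0.09597)/1.25192 + 235.6 = 288.8622

c0=(78.66, 401.53) c1=(209.83, 435.38) c2=(262.26, 329.26) c3=(138.63, 288.86)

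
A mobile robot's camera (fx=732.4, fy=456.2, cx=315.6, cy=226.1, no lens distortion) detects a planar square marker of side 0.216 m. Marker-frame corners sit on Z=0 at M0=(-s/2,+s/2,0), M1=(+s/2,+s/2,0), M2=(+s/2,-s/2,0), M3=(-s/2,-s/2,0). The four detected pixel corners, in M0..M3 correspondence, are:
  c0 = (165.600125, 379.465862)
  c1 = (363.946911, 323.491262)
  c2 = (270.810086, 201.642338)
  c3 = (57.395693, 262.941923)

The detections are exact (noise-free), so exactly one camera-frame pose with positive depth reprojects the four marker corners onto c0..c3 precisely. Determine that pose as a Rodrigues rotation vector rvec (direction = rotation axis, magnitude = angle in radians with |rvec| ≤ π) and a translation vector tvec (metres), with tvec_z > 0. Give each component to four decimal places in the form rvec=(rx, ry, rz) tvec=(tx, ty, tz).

Intrinsics K: fx=732.4, fy=456.2, cx=315.6, cy=226.1
Marker side s = 0.216 m; corners in marker frame (Z=0):
  M0 = (-0.1080, +0.1080, 0)
  M1 = (+0.1080, +0.1080, 0)
  M2 = (+0.1080, -0.1080, 0)
  M3 = (-0.1080, -0.1080, 0)
Detected image corners:
  c0 = (165.600125, 379.465862) px
  c1 = (363.946911, 323.491262) px
  c2 = (270.810086, 201.642338) px
  c3 = (57.395693, 262.941923) px
Planar DLT: solve 8×8 A·h = b for H (H[2,2]=1):
  H  [+944.87528 +542.23993 +216.00636]
  H  [-280.44191 +655.26281 +294.27036]
  H  [-0.03236 +0.35465 +1.00000]
B = K⁻¹H; ‖b₁‖=1.435284, ‖b₂‖=1.435284; λ = 2/(‖b₁‖+‖b₂‖) = 0.696726, sign → tz>0 ⇒ λ=+0.696726
r₁ = λ·B[:,0] = (+0.90857,-0.41713,-0.02255); r₂ = λ·B[:,1] = (+0.40935,+0.87828,+0.24709)
r₃ = r₁×r₂ = (-0.08327,-0.23373,+0.96873); SVD([r₁ r₂ r₃]) → R = UVᵀ:
  R  [+0.90857 +0.40935 -0.08327]
  R  [-0.41713 +0.87828 -0.23373]
  R  [-0.02255 +0.24709 +0.96873]
t = (-0.09474, +0.10411, +0.69673) m
tr R = 2.755577; θ = arccos((tr R − 1)/2) = 0.499570 rad = 28.623°
axis k = ((R−Rᵀ)₃₂, (R−Rᵀ)₁₃, (R−Rᵀ)₂₁) / (2 sinθ) = (+0.501854, -0.063374, -0.862627)
rvec = θ·k = (+0.250711, -0.031660, -0.430943)

rvec=(0.2507, -0.0317, -0.4309) tvec=(-0.0947, 0.1041, 0.6967)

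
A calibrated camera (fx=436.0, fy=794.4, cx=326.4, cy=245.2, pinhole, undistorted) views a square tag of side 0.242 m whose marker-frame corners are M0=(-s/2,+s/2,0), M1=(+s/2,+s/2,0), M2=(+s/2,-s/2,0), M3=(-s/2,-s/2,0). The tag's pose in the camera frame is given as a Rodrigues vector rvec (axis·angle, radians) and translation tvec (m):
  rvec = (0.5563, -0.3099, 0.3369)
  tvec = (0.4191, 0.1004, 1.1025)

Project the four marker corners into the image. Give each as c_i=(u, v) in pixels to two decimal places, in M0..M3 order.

Intrinsics K: fx=436.0, fy=794.4, cx=326.4, cy=245.2
Marker side s = 0.242 m; corners in marker frame (Z=0):
  M0 = (-0.1210, +0.1210, 0)
  M1 = (+0.1210, +0.1210, 0)
  M2 = (+0.1210, -0.1210, 0)
  M3 = (-0.1210, -0.1210, 0)
rvec = (0.5563, -0.3099, 0.3369), |rvec| = θ = 0.72042 rad = 41.277°
Rodrigues: sinθ=0.65970, 1−cosθ=0.24847; R = I + sinθ·[k]× + (1−cosθ)·[k]×²:
    [+0.89968 -0.39104 -0.19406]
    [+0.22597 +0.79750 -0.55940]
    [+0.37351 +0.45943 +0.80587]
t = (0.4191, 0.1004, 1.1025) m
M0: Pc = R·M0+t = (+0.26292, +0.16956, +1.11290); u = 436.0·(+0.26292)/1.11290 + 326.4 = 429.4053, v = 794.4·(+0.16956)/1.11290 + 245.2 = 366.2310
M1: Pc = R·M1+t = (+0.48065, +0.22424, +1.20329); u = 436.0·(+0.48065)/1.20329 + 326.4 = 500.5580, v = 794.4·(+0.22424)/1.20329 + 245.2 = 393.2419
M2: Pc = R·M2+t = (+0.57528, +0.03124, +1.09210); u = 436.0·(+0.57528)/1.09210 + 326.4 = 556.0678, v = 794.4·(+0.03124)/1.09210 + 245.2 = 267.9273
M3: Pc = R·M3+t = (+0.35755, -0.02344, +1.00171); u = 436.0·(+0.35755)/1.00171 + 326.4 = 482.0266, v = 794.4·(-0.02344)/1.00171 + 245.2 = 226.6108

c0=(429.41, 366.23) c1=(500.56, 393.24) c2=(556.07, 267.93) c3=(482.03, 226.61)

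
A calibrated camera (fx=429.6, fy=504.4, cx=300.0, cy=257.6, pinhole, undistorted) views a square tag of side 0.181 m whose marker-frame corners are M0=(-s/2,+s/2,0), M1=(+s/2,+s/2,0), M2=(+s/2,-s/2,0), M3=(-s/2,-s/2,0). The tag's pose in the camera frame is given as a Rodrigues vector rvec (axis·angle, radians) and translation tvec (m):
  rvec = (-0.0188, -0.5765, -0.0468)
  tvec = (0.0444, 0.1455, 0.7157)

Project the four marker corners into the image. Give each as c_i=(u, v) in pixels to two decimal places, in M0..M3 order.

Intrinsics K: fx=429.6, fy=504.4, cx=300.0, cy=257.6
Marker side s = 0.181 m; corners in marker frame (Z=0):
  M0 = (-0.0905, +0.0905, 0)
  M1 = (+0.0905, +0.0905, 0)
  M2 = (+0.0905, -0.0905, 0)
  M3 = (-0.0905, -0.0905, 0)
rvec = (-0.0188, -0.5765, -0.0468), |rvec| = θ = 0.57870 rad = 33.157°
Rodrigues: sinθ=0.54694, 1−cosθ=0.16283; R = I + sinθ·[k]× + (1−cosθ)·[k]×²:
    [+0.83735 +0.04950 -0.54443]
    [-0.03896 +0.99876 +0.03089]
    [+0.54528 -0.00465 +0.83824]
t = (0.0444, 0.1455, 0.7157) m
M0: Pc = R·M0+t = (-0.02690, +0.23941, +0.66593); u = 429.6·(-0.02690)/0.66593 + 300.0 = 282.6465, v = 504.4·(+0.23941)/0.66593 + 257.6 = 438.9408
M1: Pc = R·M1+t = (+0.12466, +0.23236, +0.76463); u = 429.6·(+0.12466)/0.76463 + 300.0 = 370.0390, v = 504.4·(+0.23236)/0.76463 + 257.6 = 410.8817
M2: Pc = R·M2+t = (+0.11570, +0.05159, +0.76547); u = 429.6·(+0.11570)/0.76547 + 300.0 = 364.9336, v = 504.4·(+0.05159)/0.76547 + 257.6 = 291.5921
M3: Pc = R·M3+t = (-0.03586, +0.05864, +0.66677); u = 429.6·(-0.03586)/0.66677 + 300.0 = 276.8958, v = 504.4·(+0.05864)/0.66677 + 257.6 = 301.9584

c0=(282.65, 438.94) c1=(370.04, 410.88) c2=(364.93, 291.59) c3=(276.90, 301.96)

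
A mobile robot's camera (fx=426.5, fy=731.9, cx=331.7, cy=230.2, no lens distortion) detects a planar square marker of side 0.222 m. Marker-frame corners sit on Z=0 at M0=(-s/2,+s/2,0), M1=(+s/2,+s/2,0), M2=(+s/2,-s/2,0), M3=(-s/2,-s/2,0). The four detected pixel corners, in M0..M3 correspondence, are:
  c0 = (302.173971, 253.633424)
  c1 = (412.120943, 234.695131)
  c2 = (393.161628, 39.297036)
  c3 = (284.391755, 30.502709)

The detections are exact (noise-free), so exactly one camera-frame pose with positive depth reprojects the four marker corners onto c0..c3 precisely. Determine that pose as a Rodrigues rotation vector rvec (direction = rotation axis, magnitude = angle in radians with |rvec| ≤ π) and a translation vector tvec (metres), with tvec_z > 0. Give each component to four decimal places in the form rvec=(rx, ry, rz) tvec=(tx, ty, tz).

Intrinsics K: fx=426.5, fy=731.9, cx=331.7, cy=230.2
Marker side s = 0.222 m; corners in marker frame (Z=0):
  M0 = (-0.1110, +0.1110, 0)
  M1 = (+0.1110, +0.1110, 0)
  M2 = (+0.1110, -0.1110, 0)
  M3 = (-0.1110, -0.1110, 0)
Detected image corners:
  c0 = (302.173971, 253.633424) px
  c1 = (412.120943, 234.695131) px
  c2 = (393.161628, 39.297036) px
  c3 = (284.391755, 30.502709) px
Planar DLT: solve 8×8 A·h = b for H (H[2,2]=1):
  H  [+699.03052 +31.37086 +351.41238]
  H  [+60.97395 +917.84513 +137.64426]
  H  [+0.59337 -0.14816 +1.00000]
B = K⁻¹H; ‖b₁‖=1.322613, ‖b₂‖=1.322613; λ = 2/(‖b₁‖+‖b₂‖) = 0.756079, sign → tz>0 ⇒ λ=+0.756079
r₁ = λ·B[:,0] = (+0.89030,-0.07812,+0.44863); r₂ = λ·B[:,1] = (+0.14274,+0.98340,-0.11202)
r₃ = r₁×r₂ = (-0.43243,+0.16377,+0.88667); SVD([r₁ r₂ r₃]) → R = UVᵀ:
  R  [+0.89030 +0.14274 -0.43243]
  R  [-0.07812 +0.98340 +0.16377]
  R  [+0.44863 -0.11202 +0.88667]
t = (+0.03495, -0.09561, +0.75608) m
tr R = 2.760366; θ = arccos((tr R − 1)/2) = 0.494549 rad = 28.336°
axis k = ((R−Rᵀ)₃₂, (R−Rᵀ)₁₃, (R−Rᵀ)₂₁) / (2 sinθ) = (-0.290531, -0.928151, -0.232655)
rvec = θ·k = (-0.143681, -0.459016, -0.115059)

rvec=(-0.1437, -0.4590, -0.1151) tvec=(0.0349, -0.0956, 0.7561)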